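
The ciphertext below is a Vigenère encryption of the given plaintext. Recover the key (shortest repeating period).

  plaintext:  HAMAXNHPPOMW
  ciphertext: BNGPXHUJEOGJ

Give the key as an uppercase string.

UNUPA

  i= 0: B-H = 20 → U
  i= 1: N-A = 13 → N
  i= 2: G-M = 20 → U
  i= 3: P-A = 15 → P
  i= 4: X-X =  0 → A
  i= 5: H-N = 20 → U
  i= 6: U-H = 13 → N
  i= 7: J-P = 20 → U
  i= 8: E-P = 15 → P
  i= 9: O-O =  0 → A
  i=10: G-M = 20 → U
  i=11: J-W = 13 → N
  shifts repeat with period 5: UNUPA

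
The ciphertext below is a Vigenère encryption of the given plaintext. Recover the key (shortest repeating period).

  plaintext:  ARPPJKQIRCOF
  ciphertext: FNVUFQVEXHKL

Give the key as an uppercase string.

FWG

  i= 0: F-A =  5 → F
  i= 1: N-R = 22 → W
  i= 2: V-P =  6 → G
  i= 3: U-P =  5 → F
  i= 4: F-J = 22 → W
  i= 5: Q-K =  6 → G
  i= 6: V-Q =  5 → F
  i= 7: E-I = 22 → W
  i= 8: X-R =  6 → G
  i= 9: H-C =  5 → F
  i=10: K-O = 22 → W
  i=11: L-F =  6 → G
  shifts repeat with period 3: FWG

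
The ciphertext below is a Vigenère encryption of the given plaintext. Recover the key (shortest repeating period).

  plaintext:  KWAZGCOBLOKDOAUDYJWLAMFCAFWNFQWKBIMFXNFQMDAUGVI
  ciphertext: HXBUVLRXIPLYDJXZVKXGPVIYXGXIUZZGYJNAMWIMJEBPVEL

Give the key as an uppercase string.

  i= 0: H-K = 23 → X
  i= 1: X-W =  1 → B
  i= 2: B-A =  1 → B
  i= 3: U-Z = 21 → V
  i= 4: V-G = 15 → P
  i= 5: L-C =  9 → J
  i= 6: R-O =  3 → D
  i= 7: X-B = 22 → W
  i= 8: I-L = 23 → X
  i= 9: P-O =  1 → B
  i=10: L-K =  1 → B
  i=11: Y-D = 21 → V
  i=12: D-O = 15 → P
  i=13: J-A =  9 → J
  i=14: X-U =  3 → D
  i=15: Z-D = 22 → W
  i=16: V-Y = 23 → X
  i=17: K-J =  1 → B
  i=18: X-W =  1 → B
  i=19: G-L = 21 → V
  i=20: P-A = 15 → P
  i=21: V-M =  9 → J
  i=22: I-F =  3 → D
  i=23: Y-C = 22 → W
  i=24: X-A = 23 → X
  i=25: G-F =  1 → B
  i=26: X-W =  1 → B
  i=27: I-N = 21 → V
  i=28: U-F = 15 → P
  i=29: Z-Q =  9 → J
  i=30: Z-W =  3 → D
  i=31: G-K = 22 → W
  i=32: Y-B = 23 → X
  i=33: J-I =  1 → B
  i=34: N-M =  1 → B
  i=35: A-F = 21 → V
  i=36: M-X = 15 → P
  i=37: W-N =  9 → J
  i=38: I-F =  3 → D
  i=39: M-Q = 22 → W
  i=40: J-M = 23 → X
  i=41: E-D =  1 → B
  i=42: B-A =  1 → B
  i=43: P-U = 21 → V
  i=44: V-G = 15 → P
  i=45: E-V =  9 → J
  i=46: L-I =  3 → D
  shifts repeat with period 8: XBBVPJDW

XBBVPJDW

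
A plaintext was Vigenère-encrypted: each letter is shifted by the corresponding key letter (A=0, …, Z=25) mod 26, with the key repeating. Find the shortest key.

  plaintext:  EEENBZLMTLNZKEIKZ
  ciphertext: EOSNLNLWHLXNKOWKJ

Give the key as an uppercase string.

AKO

  i= 0: E-E =  0 → A
  i= 1: O-E = 10 → K
  i= 2: S-E = 14 → O
  i= 3: N-N =  0 → A
  i= 4: L-B = 10 → K
  i= 5: N-Z = 14 → O
  i= 6: L-L =  0 → A
  i= 7: W-M = 10 → K
  i= 8: H-T = 14 → O
  i= 9: L-L =  0 → A
  i=10: X-N = 10 → K
  i=11: N-Z = 14 → O
  i=12: K-K =  0 → A
  i=13: O-E = 10 → K
  i=14: W-I = 14 → O
  i=15: K-K =  0 → A
  i=16: J-Z = 10 → K
  shifts repeat with period 3: AKO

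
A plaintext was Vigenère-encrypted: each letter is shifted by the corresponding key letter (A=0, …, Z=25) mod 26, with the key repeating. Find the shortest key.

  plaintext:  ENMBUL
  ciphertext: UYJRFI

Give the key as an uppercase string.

QLX

  i= 0: U-E = 16 → Q
  i= 1: Y-N = 11 → L
  i= 2: J-M = 23 → X
  i= 3: R-B = 16 → Q
  i= 4: F-U = 11 → L
  i= 5: I-L = 23 → X
  shifts repeat with period 3: QLX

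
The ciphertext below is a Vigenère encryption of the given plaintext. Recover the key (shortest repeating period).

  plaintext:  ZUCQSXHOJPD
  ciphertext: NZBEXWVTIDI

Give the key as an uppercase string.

OFZ

  i= 0: N-Z = 14 → O
  i= 1: Z-U =  5 → F
  i= 2: B-C = 25 → Z
  i= 3: E-Q = 14 → O
  i= 4: X-S =  5 → F
  i= 5: W-X = 25 → Z
  i= 6: V-H = 14 → O
  i= 7: T-O =  5 → F
  i= 8: I-J = 25 → Z
  i= 9: D-P = 14 → O
  i=10: I-D =  5 → F
  shifts repeat with period 3: OFZ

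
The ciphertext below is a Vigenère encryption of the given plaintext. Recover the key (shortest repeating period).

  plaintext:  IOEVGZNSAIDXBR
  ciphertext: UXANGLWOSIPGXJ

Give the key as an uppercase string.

MJWSA

  i= 0: U-I = 12 → M
  i= 1: X-O =  9 → J
  i= 2: A-E = 22 → W
  i= 3: N-V = 18 → S
  i= 4: G-G =  0 → A
  i= 5: L-Z = 12 → M
  i= 6: W-N =  9 → J
  i= 7: O-S = 22 → W
  i= 8: S-A = 18 → S
  i= 9: I-I =  0 → A
  i=10: P-D = 12 → M
  i=11: G-X =  9 → J
  i=12: X-B = 22 → W
  i=13: J-R = 18 → S
  shifts repeat with period 5: MJWSA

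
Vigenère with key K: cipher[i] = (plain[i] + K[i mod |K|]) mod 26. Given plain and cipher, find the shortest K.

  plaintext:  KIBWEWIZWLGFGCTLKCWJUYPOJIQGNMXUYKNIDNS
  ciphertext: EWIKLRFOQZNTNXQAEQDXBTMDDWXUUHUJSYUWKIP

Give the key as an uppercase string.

UOHOHVXP

  i= 0: E-K = 20 → U
  i= 1: W-I = 14 → O
  i= 2: I-B =  7 → H
  i= 3: K-W = 14 → O
  i= 4: L-E =  7 → H
  i= 5: R-W = 21 → V
  i= 6: F-I = 23 → X
  i= 7: O-Z = 15 → P
  i= 8: Q-W = 20 → U
  i= 9: Z-L = 14 → O
  i=10: N-G =  7 → H
  i=11: T-F = 14 → O
  i=12: N-G =  7 → H
  i=13: X-C = 21 → V
  i=14: Q-T = 23 → X
  i=15: A-L = 15 → P
  i=16: E-K = 20 → U
  i=17: Q-C = 14 → O
  i=18: D-W =  7 → H
  i=19: X-J = 14 → O
  i=20: B-U =  7 → H
  i=21: T-Y = 21 → V
  i=22: M-P = 23 → X
  i=23: D-O = 15 → P
  i=24: D-J = 20 → U
  i=25: W-I = 14 → O
  i=26: X-Q =  7 → H
  i=27: U-G = 14 → O
  i=28: U-N =  7 → H
  i=29: H-M = 21 → V
  i=30: U-X = 23 → X
  i=31: J-U = 15 → P
  i=32: S-Y = 20 → U
  i=33: Y-K = 14 → O
  i=34: U-N =  7 → H
  i=35: W-I = 14 → O
  i=36: K-D =  7 → H
  i=37: I-N = 21 → V
  i=38: P-S = 23 → X
  shifts repeat with period 8: UOHOHVXP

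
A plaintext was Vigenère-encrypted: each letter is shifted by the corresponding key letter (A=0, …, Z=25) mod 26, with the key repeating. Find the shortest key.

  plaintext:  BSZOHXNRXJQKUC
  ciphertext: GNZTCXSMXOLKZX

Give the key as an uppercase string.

  i= 0: G-B =  5 → F
  i= 1: N-S = 21 → V
  i= 2: Z-Z =  0 → A
  i= 3: T-O =  5 → F
  i= 4: C-H = 21 → V
  i= 5: X-X =  0 → A
  i= 6: S-N =  5 → F
  i= 7: M-R = 21 → V
  i= 8: X-X =  0 → A
  i= 9: O-J =  5 → F
  i=10: L-Q = 21 → V
  i=11: K-K =  0 → A
  i=12: Z-U =  5 → F
  i=13: X-C = 21 → V
  shifts repeat with period 3: FVA

FVA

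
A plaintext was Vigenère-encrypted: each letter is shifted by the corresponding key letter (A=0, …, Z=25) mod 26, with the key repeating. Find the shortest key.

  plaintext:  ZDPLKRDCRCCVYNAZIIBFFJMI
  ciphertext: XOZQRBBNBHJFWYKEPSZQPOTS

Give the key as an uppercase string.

YLKFHK

  i= 0: X-Z = 24 → Y
  i= 1: O-D = 11 → L
  i= 2: Z-P = 10 → K
  i= 3: Q-L =  5 → F
  i= 4: R-K =  7 → H
  i= 5: B-R = 10 → K
  i= 6: B-D = 24 → Y
  i= 7: N-C = 11 → L
  i= 8: B-R = 10 → K
  i= 9: H-C =  5 → F
  i=10: J-C =  7 → H
  i=11: F-V = 10 → K
  i=12: W-Y = 24 → Y
  i=13: Y-N = 11 → L
  i=14: K-A = 10 → K
  i=15: E-Z =  5 → F
  i=16: P-I =  7 → H
  i=17: S-I = 10 → K
  i=18: Z-B = 24 → Y
  i=19: Q-F = 11 → L
  i=20: P-F = 10 → K
  i=21: O-J =  5 → F
  i=22: T-M =  7 → H
  i=23: S-I = 10 → K
  shifts repeat with period 6: YLKFHK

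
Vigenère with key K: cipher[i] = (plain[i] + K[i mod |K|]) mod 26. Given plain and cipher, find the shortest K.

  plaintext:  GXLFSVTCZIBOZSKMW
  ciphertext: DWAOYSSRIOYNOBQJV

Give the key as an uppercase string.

  i= 0: D-G = 23 → X
  i= 1: W-X = 25 → Z
  i= 2: A-L = 15 → P
  i= 3: O-F =  9 → J
  i= 4: Y-S =  6 → G
  i= 5: S-V = 23 → X
  i= 6: S-T = 25 → Z
  i= 7: R-C = 15 → P
  i= 8: I-Z =  9 → J
  i= 9: O-I =  6 → G
  i=10: Y-B = 23 → X
  i=11: N-O = 25 → Z
  i=12: O-Z = 15 → P
  i=13: B-S =  9 → J
  i=14: Q-K =  6 → G
  i=15: J-M = 23 → X
  i=16: V-W = 25 → Z
  shifts repeat with period 5: XZPJG

XZPJG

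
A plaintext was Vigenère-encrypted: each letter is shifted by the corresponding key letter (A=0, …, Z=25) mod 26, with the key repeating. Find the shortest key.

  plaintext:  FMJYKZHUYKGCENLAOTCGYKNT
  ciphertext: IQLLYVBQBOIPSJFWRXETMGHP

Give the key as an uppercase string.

DECNOWUW

  i= 0: I-F =  3 → D
  i= 1: Q-M =  4 → E
  i= 2: L-J =  2 → C
  i= 3: L-Y = 13 → N
  i= 4: Y-K = 14 → O
  i= 5: V-Z = 22 → W
  i= 6: B-H = 20 → U
  i= 7: Q-U = 22 → W
  i= 8: B-Y =  3 → D
  i= 9: O-K =  4 → E
  i=10: I-G =  2 → C
  i=11: P-C = 13 → N
  i=12: S-E = 14 → O
  i=13: J-N = 22 → W
  i=14: F-L = 20 → U
  i=15: W-A = 22 → W
  i=16: R-O =  3 → D
  i=17: X-T =  4 → E
  i=18: E-C =  2 → C
  i=19: T-G = 13 → N
  i=20: M-Y = 14 → O
  i=21: G-K = 22 → W
  i=22: H-N = 20 → U
  i=23: P-T = 22 → W
  shifts repeat with period 8: DECNOWUW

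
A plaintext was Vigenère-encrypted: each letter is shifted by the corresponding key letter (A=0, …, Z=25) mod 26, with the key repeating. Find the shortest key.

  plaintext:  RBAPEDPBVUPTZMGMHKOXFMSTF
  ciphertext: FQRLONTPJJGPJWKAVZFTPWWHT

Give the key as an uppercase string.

OPRWKKEO

  i= 0: F-R = 14 → O
  i= 1: Q-B = 15 → P
  i= 2: R-A = 17 → R
  i= 3: L-P = 22 → W
  i= 4: O-E = 10 → K
  i= 5: N-D = 10 → K
  i= 6: T-P =  4 → E
  i= 7: P-B = 14 → O
  i= 8: J-V = 14 → O
  i= 9: J-U = 15 → P
  i=10: G-P = 17 → R
  i=11: P-T = 22 → W
  i=12: J-Z = 10 → K
  i=13: W-M = 10 → K
  i=14: K-G =  4 → E
  i=15: A-M = 14 → O
  i=16: V-H = 14 → O
  i=17: Z-K = 15 → P
  i=18: F-O = 17 → R
  i=19: T-X = 22 → W
  i=20: P-F = 10 → K
  i=21: W-M = 10 → K
  i=22: W-S =  4 → E
  i=23: H-T = 14 → O
  i=24: T-F = 14 → O
  shifts repeat with period 8: OPRWKKEO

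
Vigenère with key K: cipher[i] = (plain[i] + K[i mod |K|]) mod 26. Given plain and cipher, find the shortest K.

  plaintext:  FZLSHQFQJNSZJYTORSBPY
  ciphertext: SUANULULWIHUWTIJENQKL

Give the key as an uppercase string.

NVPV

  i= 0: S-F = 13 → N
  i= 1: U-Z = 21 → V
  i= 2: A-L = 15 → P
  i= 3: N-S = 21 → V
  i= 4: U-H = 13 → N
  i= 5: L-Q = 21 → V
  i= 6: U-F = 15 → P
  i= 7: L-Q = 21 → V
  i= 8: W-J = 13 → N
  i= 9: I-N = 21 → V
  i=10: H-S = 15 → P
  i=11: U-Z = 21 → V
  i=12: W-J = 13 → N
  i=13: T-Y = 21 → V
  i=14: I-T = 15 → P
  i=15: J-O = 21 → V
  i=16: E-R = 13 → N
  i=17: N-S = 21 → V
  i=18: Q-B = 15 → P
  i=19: K-P = 21 → V
  i=20: L-Y = 13 → N
  shifts repeat with period 4: NVPV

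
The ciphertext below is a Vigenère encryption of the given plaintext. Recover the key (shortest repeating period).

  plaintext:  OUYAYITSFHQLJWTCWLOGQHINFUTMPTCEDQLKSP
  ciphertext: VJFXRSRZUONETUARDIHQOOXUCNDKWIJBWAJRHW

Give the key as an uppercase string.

HPHXTKY

  i= 0: V-O =  7 → H
  i= 1: J-U = 15 → P
  i= 2: F-Y =  7 → H
  i= 3: X-A = 23 → X
  i= 4: R-Y = 19 → T
  i= 5: S-I = 10 → K
  i= 6: R-T = 24 → Y
  i= 7: Z-S =  7 → H
  i= 8: U-F = 15 → P
  i= 9: O-H =  7 → H
  i=10: N-Q = 23 → X
  i=11: E-L = 19 → T
  i=12: T-J = 10 → K
  i=13: U-W = 24 → Y
  i=14: A-T =  7 → H
  i=15: R-C = 15 → P
  i=16: D-W =  7 → H
  i=17: I-L = 23 → X
  i=18: H-O = 19 → T
  i=19: Q-G = 10 → K
  i=20: O-Q = 24 → Y
  i=21: O-H =  7 → H
  i=22: X-I = 15 → P
  i=23: U-N =  7 → H
  i=24: C-F = 23 → X
  i=25: N-U = 19 → T
  i=26: D-T = 10 → K
  i=27: K-M = 24 → Y
  i=28: W-P =  7 → H
  i=29: I-T = 15 → P
  i=30: J-C =  7 → H
  i=31: B-E = 23 → X
  i=32: W-D = 19 → T
  i=33: A-Q = 10 → K
  i=34: J-L = 24 → Y
  i=35: R-K =  7 → H
  i=36: H-S = 15 → P
  i=37: W-P =  7 → H
  shifts repeat with period 7: HPHXTKY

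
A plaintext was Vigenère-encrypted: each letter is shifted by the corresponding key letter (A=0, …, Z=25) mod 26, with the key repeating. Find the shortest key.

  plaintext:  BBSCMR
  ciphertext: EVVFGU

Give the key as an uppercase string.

  i= 0: E-B =  3 → D
  i= 1: V-B = 20 → U
  i= 2: V-S =  3 → D
  i= 3: F-C =  3 → D
  i= 4: G-M = 20 → U
  i= 5: U-R =  3 → D
  shifts repeat with period 3: DUD

DUD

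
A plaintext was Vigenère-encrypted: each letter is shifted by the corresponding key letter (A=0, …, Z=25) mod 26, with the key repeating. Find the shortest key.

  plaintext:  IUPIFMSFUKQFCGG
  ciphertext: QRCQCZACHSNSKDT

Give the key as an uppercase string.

  i= 0: Q-I =  8 → I
  i= 1: R-U = 23 → X
  i= 2: C-P = 13 → N
  i= 3: Q-I =  8 → I
  i= 4: C-F = 23 → X
  i= 5: Z-M = 13 → N
  i= 6: A-S =  8 → I
  i= 7: C-F = 23 → X
  i= 8: H-U = 13 → N
  i= 9: S-K =  8 → I
  i=10: N-Q = 23 → X
  i=11: S-F = 13 → N
  i=12: K-C =  8 → I
  i=13: D-G = 23 → X
  i=14: T-G = 13 → N
  shifts repeat with period 3: IXN

IXN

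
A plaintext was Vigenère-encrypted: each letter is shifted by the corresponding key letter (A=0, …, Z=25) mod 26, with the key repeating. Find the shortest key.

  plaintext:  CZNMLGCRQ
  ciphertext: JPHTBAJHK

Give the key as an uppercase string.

HQU

  i= 0: J-C =  7 → H
  i= 1: P-Z = 16 → Q
  i= 2: H-N = 20 → U
  i= 3: T-M =  7 → H
  i= 4: B-L = 16 → Q
  i= 5: A-G = 20 → U
  i= 6: J-C =  7 → H
  i= 7: H-R = 16 → Q
  i= 8: K-Q = 20 → U
  shifts repeat with period 3: HQU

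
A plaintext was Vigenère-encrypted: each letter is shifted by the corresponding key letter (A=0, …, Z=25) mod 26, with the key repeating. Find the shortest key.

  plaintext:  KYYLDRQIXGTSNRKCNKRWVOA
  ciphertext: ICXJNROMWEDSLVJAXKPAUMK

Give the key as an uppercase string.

  i= 0: I-K = 24 → Y
  i= 1: C-Y =  4 → E
  i= 2: X-Y = 25 → Z
  i= 3: J-L = 24 → Y
  i= 4: N-D = 10 → K
  i= 5: R-R =  0 → A
  i= 6: O-Q = 24 → Y
  i= 7: M-I =  4 → E
  i= 8: W-X = 25 → Z
  i= 9: E-G = 24 → Y
  i=10: D-T = 10 → K
  i=11: S-S =  0 → A
  i=12: L-N = 24 → Y
  i=13: V-R =  4 → E
  i=14: J-K = 25 → Z
  i=15: A-C = 24 → Y
  i=16: X-N = 10 → K
  i=17: K-K =  0 → A
  i=18: P-R = 24 → Y
  i=19: A-W =  4 → E
  i=20: U-V = 25 → Z
  i=21: M-O = 24 → Y
  i=22: K-A = 10 → K
  shifts repeat with period 6: YEZYKA

YEZYKA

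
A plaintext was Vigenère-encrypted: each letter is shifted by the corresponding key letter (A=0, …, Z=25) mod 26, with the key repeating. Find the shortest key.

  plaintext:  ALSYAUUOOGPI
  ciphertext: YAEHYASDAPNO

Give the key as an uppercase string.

  i= 0: Y-A = 24 → Y
  i= 1: A-L = 15 → P
  i= 2: E-S = 12 → M
  i= 3: H-Y =  9 → J
  i= 4: Y-A = 24 → Y
  i= 5: A-U =  6 → G
  i= 6: S-U = 24 → Y
  i= 7: D-O = 15 → P
  i= 8: A-O = 12 → M
  i= 9: P-G =  9 → J
  i=10: N-P = 24 → Y
  i=11: O-I =  6 → G
  shifts repeat with period 6: YPMJYG

YPMJYG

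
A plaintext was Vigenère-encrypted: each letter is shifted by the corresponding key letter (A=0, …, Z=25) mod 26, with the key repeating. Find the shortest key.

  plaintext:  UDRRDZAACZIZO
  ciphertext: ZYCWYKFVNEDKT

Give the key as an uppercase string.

  i= 0: Z-U =  5 → F
  i= 1: Y-D = 21 → V
  i= 2: C-R = 11 → L
  i= 3: W-R =  5 → F
  i= 4: Y-D = 21 → V
  i= 5: K-Z = 11 → L
  i= 6: F-A =  5 → F
  i= 7: V-A = 21 → V
  i= 8: N-C = 11 → L
  i= 9: E-Z =  5 → F
  i=10: D-I = 21 → V
  i=11: K-Z = 11 → L
  i=12: T-O =  5 → F
  shifts repeat with period 3: FVL

FVL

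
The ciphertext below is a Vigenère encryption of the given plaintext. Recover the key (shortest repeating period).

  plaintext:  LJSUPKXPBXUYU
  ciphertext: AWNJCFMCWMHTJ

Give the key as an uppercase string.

  i= 0: A-L = 15 → P
  i= 1: W-J = 13 → N
  i= 2: N-S = 21 → V
  i= 3: J-U = 15 → P
  i= 4: C-P = 13 → N
  i= 5: F-K = 21 → V
  i= 6: M-X = 15 → P
  i= 7: C-P = 13 → N
  i= 8: W-B = 21 → V
  i= 9: M-X = 15 → P
  i=10: H-U = 13 → N
  i=11: T-Y = 21 → V
  i=12: J-U = 15 → P
  shifts repeat with period 3: PNV

PNV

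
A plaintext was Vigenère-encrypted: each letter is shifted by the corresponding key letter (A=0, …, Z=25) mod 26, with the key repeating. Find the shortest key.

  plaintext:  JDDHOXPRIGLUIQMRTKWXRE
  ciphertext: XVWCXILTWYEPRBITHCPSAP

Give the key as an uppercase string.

  i= 0: X-J = 14 → O
  i= 1: V-D = 18 → S
  i= 2: W-D = 19 → T
  i= 3: C-H = 21 → V
  i= 4: X-O =  9 → J
  i= 5: I-X = 11 → L
  i= 6: L-P = 22 → W
  i= 7: T-R =  2 → C
  i= 8: W-I = 14 → O
  i= 9: Y-G = 18 → S
  i=10: E-L = 19 → T
  i=11: P-U = 21 → V
  i=12: R-I =  9 → J
  i=13: B-Q = 11 → L
  i=14: I-M = 22 → W
  i=15: T-R =  2 → C
  i=16: H-T = 14 → O
  i=17: C-K = 18 → S
  i=18: P-W = 19 → T
  i=19: S-X = 21 → V
  i=20: A-R =  9 → J
  i=21: P-E = 11 → L
  shifts repeat with period 8: OSTVJLWC

OSTVJLWC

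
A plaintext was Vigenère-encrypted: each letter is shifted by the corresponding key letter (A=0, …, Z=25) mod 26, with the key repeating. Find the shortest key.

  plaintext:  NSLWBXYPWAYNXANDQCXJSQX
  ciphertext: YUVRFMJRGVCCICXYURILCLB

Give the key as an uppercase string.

  i= 0: Y-N = 11 → L
  i= 1: U-S =  2 → C
  i= 2: V-L = 10 → K
  i= 3: R-W = 21 → V
  i= 4: F-B =  4 → E
  i= 5: M-X = 15 → P
  i= 6: J-Y = 11 → L
  i= 7: R-P =  2 → C
  i= 8: G-W = 10 → K
  i= 9: V-A = 21 → V
  i=10: C-Y =  4 → E
  i=11: C-N = 15 → P
  i=12: I-X = 11 → L
  i=13: C-A =  2 → C
  i=14: X-N = 10 → K
  i=15: Y-D = 21 → V
  i=16: U-Q =  4 → E
  i=17: R-C = 15 → P
  i=18: I-X = 11 → L
  i=19: L-J =  2 → C
  i=20: C-S = 10 → K
  i=21: L-Q = 21 → V
  i=22: B-X =  4 → E
  shifts repeat with period 6: LCKVEP

LCKVEP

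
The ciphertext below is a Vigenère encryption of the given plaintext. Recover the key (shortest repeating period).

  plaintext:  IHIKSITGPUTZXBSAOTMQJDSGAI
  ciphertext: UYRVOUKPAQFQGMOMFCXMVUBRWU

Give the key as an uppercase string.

  i= 0: U-I = 12 → M
  i= 1: Y-H = 17 → R
  i= 2: R-I =  9 → J
  i= 3: V-K = 11 → L
  i= 4: O-S = 22 → W
  i= 5: U-I = 12 → M
  i= 6: K-T = 17 → R
  i= 7: P-G =  9 → J
  i= 8: A-P = 11 → L
  i= 9: Q-U = 22 → W
  i=10: F-T = 12 → M
  i=11: Q-Z = 17 → R
  i=12: G-X =  9 → J
  i=13: M-B = 11 → L
  i=14: O-S = 22 → W
  i=15: M-A = 12 → M
  i=16: F-O = 17 → R
  i=17: C-T =  9 → J
  i=18: X-M = 11 → L
  i=19: M-Q = 22 → W
  i=20: V-J = 12 → M
  i=21: U-D = 17 → R
  i=22: B-S =  9 → J
  i=23: R-G = 11 → L
  i=24: W-A = 22 → W
  i=25: U-I = 12 → M
  shifts repeat with period 5: MRJLW

MRJLW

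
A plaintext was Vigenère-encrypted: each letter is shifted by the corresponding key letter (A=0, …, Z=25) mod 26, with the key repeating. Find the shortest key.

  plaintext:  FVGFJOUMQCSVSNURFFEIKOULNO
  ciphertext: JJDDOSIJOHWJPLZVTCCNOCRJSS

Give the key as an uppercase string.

EOXYF

  i= 0: J-F =  4 → E
  i= 1: J-V = 14 → O
  i= 2: D-G = 23 → X
  i= 3: D-F = 24 → Y
  i= 4: O-J =  5 → F
  i= 5: S-O =  4 → E
  i= 6: I-U = 14 → O
  i= 7: J-M = 23 → X
  i= 8: O-Q = 24 → Y
  i= 9: H-C =  5 → F
  i=10: W-S =  4 → E
  i=11: J-V = 14 → O
  i=12: P-S = 23 → X
  i=13: L-N = 24 → Y
  i=14: Z-U =  5 → F
  i=15: V-R =  4 → E
  i=16: T-F = 14 → O
  i=17: C-F = 23 → X
  i=18: C-E = 24 → Y
  i=19: N-I =  5 → F
  i=20: O-K =  4 → E
  i=21: C-O = 14 → O
  i=22: R-U = 23 → X
  i=23: J-L = 24 → Y
  i=24: S-N =  5 → F
  i=25: S-O =  4 → E
  shifts repeat with period 5: EOXYF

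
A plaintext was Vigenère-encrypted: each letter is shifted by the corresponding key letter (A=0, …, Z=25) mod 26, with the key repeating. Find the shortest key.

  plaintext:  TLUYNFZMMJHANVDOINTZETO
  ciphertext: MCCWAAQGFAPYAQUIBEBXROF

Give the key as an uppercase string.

TRIYNVRU

  i= 0: M-T = 19 → T
  i= 1: C-L = 17 → R
  i= 2: C-U =  8 → I
  i= 3: W-Y = 24 → Y
  i= 4: A-N = 13 → N
  i= 5: A-F = 21 → V
  i= 6: Q-Z = 17 → R
  i= 7: G-M = 20 → U
  i= 8: F-M = 19 → T
  i= 9: A-J = 17 → R
  i=10: P-H =  8 → I
  i=11: Y-A = 24 → Y
  i=12: A-N = 13 → N
  i=13: Q-V = 21 → V
  i=14: U-D = 17 → R
  i=15: I-O = 20 → U
  i=16: B-I = 19 → T
  i=17: E-N = 17 → R
  i=18: B-T =  8 → I
  i=19: X-Z = 24 → Y
  i=20: R-E = 13 → N
  i=21: O-T = 21 → V
  i=22: F-O = 17 → R
  shifts repeat with period 8: TRIYNVRU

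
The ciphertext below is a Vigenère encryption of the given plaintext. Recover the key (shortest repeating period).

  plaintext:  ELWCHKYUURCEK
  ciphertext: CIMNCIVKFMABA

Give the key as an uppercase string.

YXQLV

  i= 0: C-E = 24 → Y
  i= 1: I-L = 23 → X
  i= 2: M-W = 16 → Q
  i= 3: N-C = 11 → L
  i= 4: C-H = 21 → V
  i= 5: I-K = 24 → Y
  i= 6: V-Y = 23 → X
  i= 7: K-U = 16 → Q
  i= 8: F-U = 11 → L
  i= 9: M-R = 21 → V
  i=10: A-C = 24 → Y
  i=11: B-E = 23 → X
  i=12: A-K = 16 → Q
  shifts repeat with period 5: YXQLV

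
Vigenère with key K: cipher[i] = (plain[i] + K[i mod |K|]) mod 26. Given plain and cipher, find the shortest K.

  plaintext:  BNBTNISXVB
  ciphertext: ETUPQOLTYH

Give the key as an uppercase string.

DGTW

  i= 0: E-B =  3 → D
  i= 1: T-N =  6 → G
  i= 2: U-B = 19 → T
  i= 3: P-T = 22 → W
  i= 4: Q-N =  3 → D
  i= 5: O-I =  6 → G
  i= 6: L-S = 19 → T
  i= 7: T-X = 22 → W
  i= 8: Y-V =  3 → D
  i= 9: H-B =  6 → G
  shifts repeat with period 4: DGTW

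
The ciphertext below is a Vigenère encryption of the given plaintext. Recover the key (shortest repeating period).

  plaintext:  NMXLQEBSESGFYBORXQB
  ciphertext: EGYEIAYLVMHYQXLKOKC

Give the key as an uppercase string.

RUBTSWXT

  i= 0: E-N = 17 → R
  i= 1: G-M = 20 → U
  i= 2: Y-X =  1 → B
  i= 3: E-L = 19 → T
  i= 4: I-Q = 18 → S
  i= 5: A-E = 22 → W
  i= 6: Y-B = 23 → X
  i= 7: L-S = 19 → T
  i= 8: V-E = 17 → R
  i= 9: M-S = 20 → U
  i=10: H-G =  1 → B
  i=11: Y-F = 19 → T
  i=12: Q-Y = 18 → S
  i=13: X-B = 22 → W
  i=14: L-O = 23 → X
  i=15: K-R = 19 → T
  i=16: O-X = 17 → R
  i=17: K-Q = 20 → U
  i=18: C-B =  1 → B
  shifts repeat with period 8: RUBTSWXT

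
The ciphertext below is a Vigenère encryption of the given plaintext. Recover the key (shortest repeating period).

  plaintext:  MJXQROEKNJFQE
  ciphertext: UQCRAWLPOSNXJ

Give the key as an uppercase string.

  i= 0: U-M =  8 → I
  i= 1: Q-J =  7 → H
  i= 2: C-X =  5 → F
  i= 3: R-Q =  1 → B
  i= 4: A-R =  9 → J
  i= 5: W-O =  8 → I
  i= 6: L-E =  7 → H
  i= 7: P-K =  5 → F
  i= 8: O-N =  1 → B
  i= 9: S-J =  9 → J
  i=10: N-F =  8 → I
  i=11: X-Q =  7 → H
  i=12: J-E =  5 → F
  shifts repeat with period 5: IHFBJ

IHFBJ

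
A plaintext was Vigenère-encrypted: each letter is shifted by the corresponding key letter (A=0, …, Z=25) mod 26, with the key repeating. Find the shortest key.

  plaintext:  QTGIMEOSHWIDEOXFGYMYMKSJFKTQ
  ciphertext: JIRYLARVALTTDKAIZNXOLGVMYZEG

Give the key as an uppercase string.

TPLQZWDD

  i= 0: J-Q = 19 → T
  i= 1: I-T = 15 → P
  i= 2: R-G = 11 → L
  i= 3: Y-I = 16 → Q
  i= 4: L-M = 25 → Z
  i= 5: A-E = 22 → W
  i= 6: R-O =  3 → D
  i= 7: V-S =  3 → D
  i= 8: A-H = 19 → T
  i= 9: L-W = 15 → P
  i=10: T-I = 11 → L
  i=11: T-D = 16 → Q
  i=12: D-E = 25 → Z
  i=13: K-O = 22 → W
  i=14: A-X =  3 → D
  i=15: I-F =  3 → D
  i=16: Z-G = 19 → T
  i=17: N-Y = 15 → P
  i=18: X-M = 11 → L
  i=19: O-Y = 16 → Q
  i=20: L-M = 25 → Z
  i=21: G-K = 22 → W
  i=22: V-S =  3 → D
  i=23: M-J =  3 → D
  i=24: Y-F = 19 → T
  i=25: Z-K = 15 → P
  i=26: E-T = 11 → L
  i=27: G-Q = 16 → Q
  shifts repeat with period 8: TPLQZWDD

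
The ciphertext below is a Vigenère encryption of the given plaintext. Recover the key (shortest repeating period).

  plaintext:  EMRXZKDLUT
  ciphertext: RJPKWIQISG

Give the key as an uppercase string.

  i= 0: R-E = 13 → N
  i= 1: J-M = 23 → X
  i= 2: P-R = 24 → Y
  i= 3: K-X = 13 → N
  i= 4: W-Z = 23 → X
  i= 5: I-K = 24 → Y
  i= 6: Q-D = 13 → N
  i= 7: I-L = 23 → X
  i= 8: S-U = 24 → Y
  i= 9: G-T = 13 → N
  shifts repeat with period 3: NXY

NXY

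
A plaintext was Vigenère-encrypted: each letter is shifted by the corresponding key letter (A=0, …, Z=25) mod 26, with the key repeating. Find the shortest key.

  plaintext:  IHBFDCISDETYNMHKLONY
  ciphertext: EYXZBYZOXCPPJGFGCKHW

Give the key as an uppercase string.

WRWUY

  i= 0: E-I = 22 → W
  i= 1: Y-H = 17 → R
  i= 2: X-B = 22 → W
  i= 3: Z-F = 20 → U
  i= 4: B-D = 24 → Y
  i= 5: Y-C = 22 → W
  i= 6: Z-I = 17 → R
  i= 7: O-S = 22 → W
  i= 8: X-D = 20 → U
  i= 9: C-E = 24 → Y
  i=10: P-T = 22 → W
  i=11: P-Y = 17 → R
  i=12: J-N = 22 → W
  i=13: G-M = 20 → U
  i=14: F-H = 24 → Y
  i=15: G-K = 22 → W
  i=16: C-L = 17 → R
  i=17: K-O = 22 → W
  i=18: H-N = 20 → U
  i=19: W-Y = 24 → Y
  shifts repeat with period 5: WRWUY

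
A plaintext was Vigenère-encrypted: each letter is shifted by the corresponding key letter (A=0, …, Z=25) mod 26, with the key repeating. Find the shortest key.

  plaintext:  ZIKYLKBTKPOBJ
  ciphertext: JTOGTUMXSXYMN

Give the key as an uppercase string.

KLEII

  i= 0: J-Z = 10 → K
  i= 1: T-I = 11 → L
  i= 2: O-K =  4 → E
  i= 3: G-Y =  8 → I
  i= 4: T-L =  8 → I
  i= 5: U-K = 10 → K
  i= 6: M-B = 11 → L
  i= 7: X-T =  4 → E
  i= 8: S-K =  8 → I
  i= 9: X-P =  8 → I
  i=10: Y-O = 10 → K
  i=11: M-B = 11 → L
  i=12: N-J =  4 → E
  shifts repeat with period 5: KLEII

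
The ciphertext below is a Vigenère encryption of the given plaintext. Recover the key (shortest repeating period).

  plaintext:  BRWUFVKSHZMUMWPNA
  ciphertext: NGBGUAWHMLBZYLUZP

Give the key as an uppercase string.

  i= 0: N-B = 12 → M
  i= 1: G-R = 15 → P
  i= 2: B-W =  5 → F
  i= 3: G-U = 12 → M
  i= 4: U-F = 15 → P
  i= 5: A-V =  5 → F
  i= 6: W-K = 12 → M
  i= 7: H-S = 15 → P
  i= 8: M-H =  5 → F
  i= 9: L-Z = 12 → M
  i=10: B-M = 15 → P
  i=11: Z-U =  5 → F
  i=12: Y-M = 12 → M
  i=13: L-W = 15 → P
  i=14: U-P =  5 → F
  i=15: Z-N = 12 → M
  i=16: P-A = 15 → P
  shifts repeat with period 3: MPF

MPF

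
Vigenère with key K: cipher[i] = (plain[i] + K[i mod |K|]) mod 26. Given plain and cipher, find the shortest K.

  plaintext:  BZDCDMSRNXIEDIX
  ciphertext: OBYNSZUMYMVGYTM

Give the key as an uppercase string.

NCVLP

  i= 0: O-B = 13 → N
  i= 1: B-Z =  2 → C
  i= 2: Y-D = 21 → V
  i= 3: N-C = 11 → L
  i= 4: S-D = 15 → P
  i= 5: Z-M = 13 → N
  i= 6: U-S =  2 → C
  i= 7: M-R = 21 → V
  i= 8: Y-N = 11 → L
  i= 9: M-X = 15 → P
  i=10: V-I = 13 → N
  i=11: G-E =  2 → C
  i=12: Y-D = 21 → V
  i=13: T-I = 11 → L
  i=14: M-X = 15 → P
  shifts repeat with period 5: NCVLP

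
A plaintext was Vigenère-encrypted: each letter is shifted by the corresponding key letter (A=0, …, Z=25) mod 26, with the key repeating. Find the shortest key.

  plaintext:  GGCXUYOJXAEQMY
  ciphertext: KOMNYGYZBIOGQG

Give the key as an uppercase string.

  i= 0: K-G =  4 → E
  i= 1: O-G =  8 → I
  i= 2: M-C = 10 → K
  i= 3: N-X = 16 → Q
  i= 4: Y-U =  4 → E
  i= 5: G-Y =  8 → I
  i= 6: Y-O = 10 → K
  i= 7: Z-J = 16 → Q
  i= 8: B-X =  4 → E
  i= 9: I-A =  8 → I
  i=10: O-E = 10 → K
  i=11: G-Q = 16 → Q
  i=12: Q-M =  4 → E
  i=13: G-Y =  8 → I
  shifts repeat with period 4: EIKQ

EIKQ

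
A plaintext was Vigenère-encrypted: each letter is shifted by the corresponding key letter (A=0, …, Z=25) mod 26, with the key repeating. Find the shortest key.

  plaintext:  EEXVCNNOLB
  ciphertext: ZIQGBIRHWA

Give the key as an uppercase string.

  i= 0: Z-E = 21 → V
  i= 1: I-E =  4 → E
  i= 2: Q-X = 19 → T
  i= 3: G-V = 11 → L
  i= 4: B-C = 25 → Z
  i= 5: I-N = 21 → V
  i= 6: R-N =  4 → E
  i= 7: H-O = 19 → T
  i= 8: W-L = 11 → L
  i= 9: A-B = 25 → Z
  shifts repeat with period 5: VETLZ

VETLZ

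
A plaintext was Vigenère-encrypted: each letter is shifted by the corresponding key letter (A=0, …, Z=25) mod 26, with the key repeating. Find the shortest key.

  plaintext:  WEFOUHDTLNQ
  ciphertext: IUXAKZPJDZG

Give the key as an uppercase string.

  i= 0: I-W = 12 → M
  i= 1: U-E = 16 → Q
  i= 2: X-F = 18 → S
  i= 3: A-O = 12 → M
  i= 4: K-U = 16 → Q
  i= 5: Z-H = 18 → S
  i= 6: P-D = 12 → M
  i= 7: J-T = 16 → Q
  i= 8: D-L = 18 → S
  i= 9: Z-N = 12 → M
  i=10: G-Q = 16 → Q
  shifts repeat with period 3: MQS

MQS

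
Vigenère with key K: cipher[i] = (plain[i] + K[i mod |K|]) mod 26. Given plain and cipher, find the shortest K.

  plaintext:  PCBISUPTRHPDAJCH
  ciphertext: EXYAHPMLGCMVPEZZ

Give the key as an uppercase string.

PVXS

  i= 0: E-P = 15 → P
  i= 1: X-C = 21 → V
  i= 2: Y-B = 23 → X
  i= 3: A-I = 18 → S
  i= 4: H-S = 15 → P
  i= 5: P-U = 21 → V
  i= 6: M-P = 23 → X
  i= 7: L-T = 18 → S
  i= 8: G-R = 15 → P
  i= 9: C-H = 21 → V
  i=10: M-P = 23 → X
  i=11: V-D = 18 → S
  i=12: P-A = 15 → P
  i=13: E-J = 21 → V
  i=14: Z-C = 23 → X
  i=15: Z-H = 18 → S
  shifts repeat with period 4: PVXS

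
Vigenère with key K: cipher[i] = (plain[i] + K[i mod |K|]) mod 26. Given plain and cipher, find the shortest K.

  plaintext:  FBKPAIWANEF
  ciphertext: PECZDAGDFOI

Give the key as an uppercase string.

KDS

  i= 0: P-F = 10 → K
  i= 1: E-B =  3 → D
  i= 2: C-K = 18 → S
  i= 3: Z-P = 10 → K
  i= 4: D-A =  3 → D
  i= 5: A-I = 18 → S
  i= 6: G-W = 10 → K
  i= 7: D-A =  3 → D
  i= 8: F-N = 18 → S
  i= 9: O-E = 10 → K
  i=10: I-F =  3 → D
  shifts repeat with period 3: KDS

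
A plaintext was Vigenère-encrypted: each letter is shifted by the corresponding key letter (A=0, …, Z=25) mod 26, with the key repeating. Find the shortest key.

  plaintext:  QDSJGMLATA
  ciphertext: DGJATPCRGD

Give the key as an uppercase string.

NDRR

  i= 0: D-Q = 13 → N
  i= 1: G-D =  3 → D
  i= 2: J-S = 17 → R
  i= 3: A-J = 17 → R
  i= 4: T-G = 13 → N
  i= 5: P-M =  3 → D
  i= 6: C-L = 17 → R
  i= 7: R-A = 17 → R
  i= 8: G-T = 13 → N
  i= 9: D-A =  3 → D
  shifts repeat with period 4: NDRR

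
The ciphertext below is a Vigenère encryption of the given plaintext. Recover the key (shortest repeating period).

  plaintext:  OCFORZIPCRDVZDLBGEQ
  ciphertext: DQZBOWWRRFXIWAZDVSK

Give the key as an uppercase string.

POUNXXOC

  i= 0: D-O = 15 → P
  i= 1: Q-C = 14 → O
  i= 2: Z-F = 20 → U
  i= 3: B-O = 13 → N
  i= 4: O-R = 23 → X
  i= 5: W-Z = 23 → X
  i= 6: W-I = 14 → O
  i= 7: R-P =  2 → C
  i= 8: R-C = 15 → P
  i= 9: F-R = 14 → O
  i=10: X-D = 20 → U
  i=11: I-V = 13 → N
  i=12: W-Z = 23 → X
  i=13: A-D = 23 → X
  i=14: Z-L = 14 → O
  i=15: D-B =  2 → C
  i=16: V-G = 15 → P
  i=17: S-E = 14 → O
  i=18: K-Q = 20 → U
  shifts repeat with period 8: POUNXXOC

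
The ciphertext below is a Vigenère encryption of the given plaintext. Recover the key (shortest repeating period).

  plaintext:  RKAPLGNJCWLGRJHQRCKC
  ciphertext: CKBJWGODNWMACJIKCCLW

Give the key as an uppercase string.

LABU

  i= 0: C-R = 11 → L
  i= 1: K-K =  0 → A
  i= 2: B-A =  1 → B
  i= 3: J-P = 20 → U
  i= 4: W-L = 11 → L
  i= 5: G-G =  0 → A
  i= 6: O-N =  1 → B
  i= 7: D-J = 20 → U
  i= 8: N-C = 11 → L
  i= 9: W-W =  0 → A
  i=10: M-L =  1 → B
  i=11: A-G = 20 → U
  i=12: C-R = 11 → L
  i=13: J-J =  0 → A
  i=14: I-H =  1 → B
  i=15: K-Q = 20 → U
  i=16: C-R = 11 → L
  i=17: C-C =  0 → A
  i=18: L-K =  1 → B
  i=19: W-C = 20 → U
  shifts repeat with period 4: LABU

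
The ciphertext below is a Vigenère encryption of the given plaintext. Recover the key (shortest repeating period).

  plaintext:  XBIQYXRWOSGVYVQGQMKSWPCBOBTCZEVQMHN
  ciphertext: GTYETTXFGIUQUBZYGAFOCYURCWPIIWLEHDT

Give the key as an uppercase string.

JSQOVWG

  i= 0: G-X =  9 → J
  i= 1: T-B = 18 → S
  i= 2: Y-I = 16 → Q
  i= 3: E-Q = 14 → O
  i= 4: T-Y = 21 → V
  i= 5: T-X = 22 → W
  i= 6: X-R =  6 → G
  i= 7: F-W =  9 → J
  i= 8: G-O = 18 → S
  i= 9: I-S = 16 → Q
  i=10: U-G = 14 → O
  i=11: Q-V = 21 → V
  i=12: U-Y = 22 → W
  i=13: B-V =  6 → G
  i=14: Z-Q =  9 → J
  i=15: Y-G = 18 → S
  i=16: G-Q = 16 → Q
  i=17: A-M = 14 → O
  i=18: F-K = 21 → V
  i=19: O-S = 22 → W
  i=20: C-W =  6 → G
  i=21: Y-P =  9 → J
  i=22: U-C = 18 → S
  i=23: R-B = 16 → Q
  i=24: C-O = 14 → O
  i=25: W-B = 21 → V
  i=26: P-T = 22 → W
  i=27: I-C =  6 → G
  i=28: I-Z =  9 → J
  i=29: W-E = 18 → S
  i=30: L-V = 16 → Q
  i=31: E-Q = 14 → O
  i=32: H-M = 21 → V
  i=33: D-H = 22 → W
  i=34: T-N =  6 → G
  shifts repeat with period 7: JSQOVWG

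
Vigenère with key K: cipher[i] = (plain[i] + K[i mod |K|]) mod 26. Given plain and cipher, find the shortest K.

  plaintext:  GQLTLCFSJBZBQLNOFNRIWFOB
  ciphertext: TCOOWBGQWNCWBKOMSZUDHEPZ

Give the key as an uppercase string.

NMDVLZBY

  i= 0: T-G = 13 → N
  i= 1: C-Q = 12 → M
  i= 2: O-L =  3 → D
  i= 3: O-T = 21 → V
  i= 4: W-L = 11 → L
  i= 5: B-C = 25 → Z
  i= 6: G-F =  1 → B
  i= 7: Q-S = 24 → Y
  i= 8: W-J = 13 → N
  i= 9: N-B = 12 → M
  i=10: C-Z =  3 → D
  i=11: W-B = 21 → V
  i=12: B-Q = 11 → L
  i=13: K-L = 25 → Z
  i=14: O-N =  1 → B
  i=15: M-O = 24 → Y
  i=16: S-F = 13 → N
  i=17: Z-N = 12 → M
  i=18: U-R =  3 → D
  i=19: D-I = 21 → V
  i=20: H-W = 11 → L
  i=21: E-F = 25 → Z
  i=22: P-O =  1 → B
  i=23: Z-B = 24 → Y
  shifts repeat with period 8: NMDVLZBY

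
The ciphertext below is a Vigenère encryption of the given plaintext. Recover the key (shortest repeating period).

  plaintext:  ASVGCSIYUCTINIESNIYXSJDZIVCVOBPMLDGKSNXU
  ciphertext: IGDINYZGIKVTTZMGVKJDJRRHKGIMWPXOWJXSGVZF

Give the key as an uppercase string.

  i= 0: I-A =  8 → I
  i= 1: G-S = 14 → O
  i= 2: D-V =  8 → I
  i= 3: I-G =  2 → C
  i= 4: N-C = 11 → L
  i= 5: Y-S =  6 → G
  i= 6: Z-I = 17 → R
  i= 7: G-Y =  8 → I
  i= 8: I-U = 14 → O
  i= 9: K-C =  8 → I
  i=10: V-T =  2 → C
  i=11: T-I = 11 → L
  i=12: T-N =  6 → G
  i=13: Z-I = 17 → R
  i=14: M-E =  8 → I
  i=15: G-S = 14 → O
  i=16: V-N =  8 → I
  i=17: K-I =  2 → C
  i=18: J-Y = 11 → L
  i=19: D-X =  6 → G
  i=20: J-S = 17 → R
  i=21: R-J =  8 → I
  i=22: R-D = 14 → O
  i=23: H-Z =  8 → I
  i=24: K-I =  2 → C
  i=25: G-V = 11 → L
  i=26: I-C =  6 → G
  i=27: M-V = 17 → R
  i=28: W-O =  8 → I
  i=29: P-B = 14 → O
  i=30: X-P =  8 → I
  i=31: O-M =  2 → C
  i=32: W-L = 11 → L
  i=33: J-D =  6 → G
  i=34: X-G = 17 → R
  i=35: S-K =  8 → I
  i=36: G-S = 14 → O
  i=37: V-N =  8 → I
  i=38: Z-X =  2 → C
  i=39: F-U = 11 → L
  shifts repeat with period 7: IOICLGR

IOICLGR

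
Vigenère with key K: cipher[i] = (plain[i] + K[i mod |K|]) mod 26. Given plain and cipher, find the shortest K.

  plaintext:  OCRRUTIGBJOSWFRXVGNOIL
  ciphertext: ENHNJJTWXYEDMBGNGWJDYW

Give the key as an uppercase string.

QLQWP

  i= 0: E-O = 16 → Q
  i= 1: N-C = 11 → L
  i= 2: H-R = 16 → Q
  i= 3: N-R = 22 → W
  i= 4: J-U = 15 → P
  i= 5: J-T = 16 → Q
  i= 6: T-I = 11 → L
  i= 7: W-G = 16 → Q
  i= 8: X-B = 22 → W
  i= 9: Y-J = 15 → P
  i=10: E-O = 16 → Q
  i=11: D-S = 11 → L
  i=12: M-W = 16 → Q
  i=13: B-F = 22 → W
  i=14: G-R = 15 → P
  i=15: N-X = 16 → Q
  i=16: G-V = 11 → L
  i=17: W-G = 16 → Q
  i=18: J-N = 22 → W
  i=19: D-O = 15 → P
  i=20: Y-I = 16 → Q
  i=21: W-L = 11 → L
  shifts repeat with period 5: QLQWP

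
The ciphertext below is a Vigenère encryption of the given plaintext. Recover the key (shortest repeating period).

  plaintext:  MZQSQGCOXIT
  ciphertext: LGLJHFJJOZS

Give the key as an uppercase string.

ZHVRR

  i= 0: L-M = 25 → Z
  i= 1: G-Z =  7 → H
  i= 2: L-Q = 21 → V
  i= 3: J-S = 17 → R
  i= 4: H-Q = 17 → R
  i= 5: F-G = 25 → Z
  i= 6: J-C =  7 → H
  i= 7: J-O = 21 → V
  i= 8: O-X = 17 → R
  i= 9: Z-I = 17 → R
  i=10: S-T = 25 → Z
  shifts repeat with period 5: ZHVRR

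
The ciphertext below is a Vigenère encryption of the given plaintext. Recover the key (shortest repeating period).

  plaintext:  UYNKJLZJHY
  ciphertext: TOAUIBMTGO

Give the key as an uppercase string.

ZQNK

  i= 0: T-U = 25 → Z
  i= 1: O-Y = 16 → Q
  i= 2: A-N = 13 → N
  i= 3: U-K = 10 → K
  i= 4: I-J = 25 → Z
  i= 5: B-L = 16 → Q
  i= 6: M-Z = 13 → N
  i= 7: T-J = 10 → K
  i= 8: G-H = 25 → Z
  i= 9: O-Y = 16 → Q
  shifts repeat with period 4: ZQNK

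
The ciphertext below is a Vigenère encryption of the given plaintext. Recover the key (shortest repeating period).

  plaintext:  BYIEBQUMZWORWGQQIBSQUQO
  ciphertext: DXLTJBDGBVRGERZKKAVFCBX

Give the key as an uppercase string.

  i= 0: D-B =  2 → C
  i= 1: X-Y = 25 → Z
  i= 2: L-I =  3 → D
  i= 3: T-E = 15 → P
  i= 4: J-B =  8 → I
  i= 5: B-Q = 11 → L
  i= 6: D-U =  9 → J
  i= 7: G-M = 20 → U
  i= 8: B-Z =  2 → C
  i= 9: V-W = 25 → Z
  i=10: R-O =  3 → D
  i=11: G-R = 15 → P
  i=12: E-W =  8 → I
  i=13: R-G = 11 → L
  i=14: Z-Q =  9 → J
  i=15: K-Q = 20 → U
  i=16: K-I =  2 → C
  i=17: A-B = 25 → Z
  i=18: V-S =  3 → D
  i=19: F-Q = 15 → P
  i=20: C-U =  8 → I
  i=21: B-Q = 11 → L
  i=22: X-O =  9 → J
  shifts repeat with period 8: CZDPILJU

CZDPILJU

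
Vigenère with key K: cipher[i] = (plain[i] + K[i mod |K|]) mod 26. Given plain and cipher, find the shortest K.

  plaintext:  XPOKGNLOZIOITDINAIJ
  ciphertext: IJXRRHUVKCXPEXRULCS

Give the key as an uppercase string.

LUJH

  i= 0: I-X = 11 → L
  i= 1: J-P = 20 → U
  i= 2: X-O =  9 → J
  i= 3: R-K =  7 → H
  i= 4: R-G = 11 → L
  i= 5: H-N = 20 → U
  i= 6: U-L =  9 → J
  i= 7: V-O =  7 → H
  i= 8: K-Z = 11 → L
  i= 9: C-I = 20 → U
  i=10: X-O =  9 → J
  i=11: P-I =  7 → H
  i=12: E-T = 11 → L
  i=13: X-D = 20 → U
  i=14: R-I =  9 → J
  i=15: U-N =  7 → H
  i=16: L-A = 11 → L
  i=17: C-I = 20 → U
  i=18: S-J =  9 → J
  shifts repeat with period 4: LUJH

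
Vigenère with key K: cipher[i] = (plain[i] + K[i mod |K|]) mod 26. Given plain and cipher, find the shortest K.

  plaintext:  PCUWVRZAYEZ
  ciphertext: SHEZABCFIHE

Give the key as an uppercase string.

  i= 0: S-P =  3 → D
  i= 1: H-C =  5 → F
  i= 2: E-U = 10 → K
  i= 3: Z-W =  3 → D
  i= 4: A-V =  5 → F
  i= 5: B-R = 10 → K
  i= 6: C-Z =  3 → D
  i= 7: F-A =  5 → F
  i= 8: I-Y = 10 → K
  i= 9: H-E =  3 → D
  i=10: E-Z =  5 → F
  shifts repeat with period 3: DFK

DFK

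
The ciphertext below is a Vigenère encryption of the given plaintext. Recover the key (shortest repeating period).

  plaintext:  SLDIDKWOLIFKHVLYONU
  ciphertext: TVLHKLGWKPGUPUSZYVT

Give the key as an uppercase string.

  i= 0: T-S =  1 → B
  i= 1: V-L = 10 → K
  i= 2: L-D =  8 → I
  i= 3: H-I = 25 → Z
  i= 4: K-D =  7 → H
  i= 5: L-K =  1 → B
  i= 6: G-W = 10 → K
  i= 7: W-O =  8 → I
  i= 8: K-L = 25 → Z
  i= 9: P-I =  7 → H
  i=10: G-F =  1 → B
  i=11: U-K = 10 → K
  i=12: P-H =  8 → I
  i=13: U-V = 25 → Z
  i=14: S-L =  7 → H
  i=15: Z-Y =  1 → B
  i=16: Y-O = 10 → K
  i=17: V-N =  8 → I
  i=18: T-U = 25 → Z
  shifts repeat with period 5: BKIZH

BKIZH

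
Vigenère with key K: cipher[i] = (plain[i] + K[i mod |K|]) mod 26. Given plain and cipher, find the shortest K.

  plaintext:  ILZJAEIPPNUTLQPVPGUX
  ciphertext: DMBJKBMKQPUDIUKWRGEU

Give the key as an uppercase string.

  i= 0: D-I = 21 → V
  i= 1: M-L =  1 → B
  i= 2: B-Z =  2 → C
  i= 3: J-J =  0 → A
  i= 4: K-A = 10 → K
  i= 5: B-E = 23 → X
  i= 6: M-I =  4 → E
  i= 7: K-P = 21 → V
  i= 8: Q-P =  1 → B
  i= 9: P-N =  2 → C
  i=10: U-U =  0 → A
  i=11: D-T = 10 → K
  i=12: I-L = 23 → X
  i=13: U-Q =  4 → E
  i=14: K-P = 21 → V
  i=15: W-V =  1 → B
  i=16: R-P =  2 → C
  i=17: G-G =  0 → A
  i=18: E-U = 10 → K
  i=19: U-X = 23 → X
  shifts repeat with period 7: VBCAKXE

VBCAKXE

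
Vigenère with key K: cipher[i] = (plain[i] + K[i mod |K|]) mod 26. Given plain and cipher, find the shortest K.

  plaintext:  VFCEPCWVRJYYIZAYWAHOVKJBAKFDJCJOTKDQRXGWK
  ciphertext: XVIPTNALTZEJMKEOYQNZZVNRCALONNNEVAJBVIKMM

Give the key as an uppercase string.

  i= 0: X-V =  2 → C
  i= 1: V-F = 16 → Q
  i= 2: I-C =  6 → G
  i= 3: P-E = 11 → L
  i= 4: T-P =  4 → E
  i= 5: N-C = 11 → L
  i= 6: A-W =  4 → E
  i= 7: L-V = 16 → Q
  i= 8: T-R =  2 → C
  i= 9: Z-J = 16 → Q
  i=10: E-Y =  6 → G
  i=11: J-Y = 11 → L
  i=12: M-I =  4 → E
  i=13: K-Z = 11 → L
  i=14: E-A =  4 → E
  i=15: O-Y = 16 → Q
  i=16: Y-W =  2 → C
  i=17: Q-A = 16 → Q
  i=18: N-H =  6 → G
  i=19: Z-O = 11 → L
  i=20: Z-V =  4 → E
  i=21: V-K = 11 → L
  i=22: N-J =  4 → E
  i=23: R-B = 16 → Q
  i=24: C-A =  2 → C
  i=25: A-K = 16 → Q
  i=26: L-F =  6 → G
  i=27: O-D = 11 → L
  i=28: N-J =  4 → E
  i=29: N-C = 11 → L
  i=30: N-J =  4 → E
  i=31: E-O = 16 → Q
  i=32: V-T =  2 → C
  i=33: A-K = 16 → Q
  i=34: J-D =  6 → G
  i=35: B-Q = 11 → L
  i=36: V-R =  4 → E
  i=37: I-X = 11 → L
  i=38: K-G =  4 → E
  i=39: M-W = 16 → Q
  i=40: M-K =  2 → C
  shifts repeat with period 8: CQGLELEQ

CQGLELEQ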